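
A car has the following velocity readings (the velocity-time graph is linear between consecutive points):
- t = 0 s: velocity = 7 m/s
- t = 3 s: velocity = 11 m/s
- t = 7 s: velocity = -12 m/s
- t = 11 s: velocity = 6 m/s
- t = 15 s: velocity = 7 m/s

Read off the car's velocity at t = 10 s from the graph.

1.5 m/s

On 7–11 s the graph is linear from -12 to 6 m/s: v(10) = -12 + (6 − -12)·(10 − 7)/(11 − 7) = 1.5 m/s.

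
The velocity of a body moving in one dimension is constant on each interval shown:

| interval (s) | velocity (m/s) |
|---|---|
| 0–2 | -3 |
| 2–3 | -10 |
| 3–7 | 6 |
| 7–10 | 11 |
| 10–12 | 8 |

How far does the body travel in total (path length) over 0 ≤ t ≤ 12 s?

89 m

Distance (not displacement) is the total path length: add the absolute areas under v-t.
0–2 s: |-3| × 2 = 6 m
2–3 s: |-10| × 1 = 10 m
3–7 s: |6| × 4 = 24 m
7–10 s: |11| × 3 = 33 m
10–12 s: |8| × 2 = 16 m
Total distance = 89 m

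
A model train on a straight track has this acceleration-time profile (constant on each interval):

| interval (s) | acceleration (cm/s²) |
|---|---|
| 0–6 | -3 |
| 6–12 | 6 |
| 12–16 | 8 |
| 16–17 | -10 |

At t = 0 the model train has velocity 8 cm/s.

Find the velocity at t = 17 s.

48 cm/s

Δv equals the area under the a-t graph; then v = v₀ + Δv.
0–6 s: -3 × 6 = -18 cm/s
6–12 s: 6 × 6 = 36 cm/s
12–16 s: 8 × 4 = 32 cm/s
16–17 s: -10 × 1 = -10 cm/s
Δv = 40 cm/s, so v(17) = 8 + (40) = 48 cm/s.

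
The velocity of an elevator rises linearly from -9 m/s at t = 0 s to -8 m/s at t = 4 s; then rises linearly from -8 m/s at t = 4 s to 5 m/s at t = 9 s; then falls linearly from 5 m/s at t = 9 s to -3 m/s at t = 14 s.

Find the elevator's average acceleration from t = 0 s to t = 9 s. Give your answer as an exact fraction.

14/9 m/s²

Average acceleration = Δv/Δt = (5 − -9)/(9 − 0) = 14/9 m/s².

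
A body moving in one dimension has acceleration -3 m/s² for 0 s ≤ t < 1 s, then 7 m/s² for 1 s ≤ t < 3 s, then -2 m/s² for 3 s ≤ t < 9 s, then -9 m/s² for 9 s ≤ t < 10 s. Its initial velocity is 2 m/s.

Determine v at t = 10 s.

Δv equals the area under the a-t graph; then v = v₀ + Δv.
0–1 s: -3 × 1 = -3 m/s
1–3 s: 7 × 2 = 14 m/s
3–9 s: -2 × 6 = -12 m/s
9–10 s: -9 × 1 = -9 m/s
Δv = -10 m/s, so v(10) = 2 + (-10) = -8 m/s.

-8 m/s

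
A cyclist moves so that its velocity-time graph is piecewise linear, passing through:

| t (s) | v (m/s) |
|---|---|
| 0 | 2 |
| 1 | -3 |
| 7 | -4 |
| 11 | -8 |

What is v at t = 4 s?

-3.5 m/s

On 1–7 s the graph is linear from -3 to -4 m/s: v(4) = -3 + (-4 − -3)·(4 − 1)/(7 − 1) = -3.5 m/s.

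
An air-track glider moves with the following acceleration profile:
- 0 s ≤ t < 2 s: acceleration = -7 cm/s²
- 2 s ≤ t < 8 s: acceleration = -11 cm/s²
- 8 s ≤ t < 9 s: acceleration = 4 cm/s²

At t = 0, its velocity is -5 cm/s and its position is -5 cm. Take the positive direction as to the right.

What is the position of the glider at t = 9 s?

On each constant-a segment, Δv = aΔt and Δx = v₀Δt + ½aΔt²; chain segment to segment.
0–2 s: v starts -5 cm/s; Δx = -5·2 + ½·-7·2² = -24 cm; v ends -19 cm/s.
2–8 s: v starts -19 cm/s; Δx = -19·6 + ½·-11·6² = -312 cm; v ends -85 cm/s.
8–9 s: v starts -85 cm/s; Δx = -85·1 + ½·4·1² = -83 cm; v ends -81 cm/s.
x(9) = -5 + Σ Δx = -424 cm.

-424 cm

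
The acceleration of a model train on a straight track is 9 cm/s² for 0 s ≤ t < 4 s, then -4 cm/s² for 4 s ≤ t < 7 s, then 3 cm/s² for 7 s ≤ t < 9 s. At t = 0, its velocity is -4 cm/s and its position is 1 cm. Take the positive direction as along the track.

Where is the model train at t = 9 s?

181 cm

On each constant-a segment, Δv = aΔt and Δx = v₀Δt + ½aΔt²; chain segment to segment.
0–4 s: v starts -4 cm/s; Δx = -4·4 + ½·9·4² = 56 cm; v ends 32 cm/s.
4–7 s: v starts 32 cm/s; Δx = 32·3 + ½·-4·3² = 78 cm; v ends 20 cm/s.
7–9 s: v starts 20 cm/s; Δx = 20·2 + ½·3·2² = 46 cm; v ends 26 cm/s.
x(9) = 1 + Σ Δx = 181 cm.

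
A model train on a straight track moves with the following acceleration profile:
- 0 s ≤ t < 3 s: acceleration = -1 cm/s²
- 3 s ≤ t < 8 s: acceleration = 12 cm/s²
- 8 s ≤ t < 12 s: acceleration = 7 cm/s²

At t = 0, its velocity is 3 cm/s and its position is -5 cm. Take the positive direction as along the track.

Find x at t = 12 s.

445.5 cm

On each constant-a segment, Δv = aΔt and Δx = v₀Δt + ½aΔt²; chain segment to segment.
0–3 s: v starts 3 cm/s; Δx = 3·3 + ½·-1·3² = 4.5 cm; v ends 0 cm/s.
3–8 s: v starts 0 cm/s; Δx = 0·5 + ½·12·5² = 150 cm; v ends 60 cm/s.
8–12 s: v starts 60 cm/s; Δx = 60·4 + ½·7·4² = 296 cm; v ends 88 cm/s.
x(12) = -5 + Σ Δx = 445.5 cm.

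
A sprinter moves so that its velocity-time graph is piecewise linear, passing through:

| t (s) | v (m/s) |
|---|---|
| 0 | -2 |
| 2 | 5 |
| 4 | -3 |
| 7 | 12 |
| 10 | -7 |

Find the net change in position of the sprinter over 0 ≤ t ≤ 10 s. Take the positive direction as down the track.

Net displacement equals the area under the velocity-time graph (areas below the axis count negative).
0–2 s: ½(-2 + 5)(2) = 3 m
2–4 s: ½(5 + -3)(2) = 2 m
4–7 s: ½(-3 + 12)(3) = 13.5 m
7–10 s: ½(12 + -7)(3) = 7.5 m
Net displacement = 26 m

26 m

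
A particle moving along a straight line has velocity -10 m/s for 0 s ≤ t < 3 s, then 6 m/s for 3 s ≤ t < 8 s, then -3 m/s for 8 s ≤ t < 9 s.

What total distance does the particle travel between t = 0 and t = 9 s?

63 m

Distance (not displacement) is the total path length: add the absolute areas under v-t.
0–3 s: |-10| × 3 = 30 m
3–8 s: |6| × 5 = 30 m
8–9 s: |-3| × 1 = 3 m
Total distance = 63 m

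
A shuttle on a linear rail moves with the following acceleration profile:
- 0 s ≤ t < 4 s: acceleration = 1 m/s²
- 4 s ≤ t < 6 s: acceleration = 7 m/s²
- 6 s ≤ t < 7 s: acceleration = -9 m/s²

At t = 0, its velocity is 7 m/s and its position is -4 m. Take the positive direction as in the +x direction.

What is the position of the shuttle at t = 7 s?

88.5 m

On each constant-a segment, Δv = aΔt and Δx = v₀Δt + ½aΔt²; chain segment to segment.
0–4 s: v starts 7 m/s; Δx = 7·4 + ½·1·4² = 36 m; v ends 11 m/s.
4–6 s: v starts 11 m/s; Δx = 11·2 + ½·7·2² = 36 m; v ends 25 m/s.
6–7 s: v starts 25 m/s; Δx = 25·1 + ½·-9·1² = 20.5 m; v ends 16 m/s.
x(7) = -4 + Σ Δx = 88.5 m.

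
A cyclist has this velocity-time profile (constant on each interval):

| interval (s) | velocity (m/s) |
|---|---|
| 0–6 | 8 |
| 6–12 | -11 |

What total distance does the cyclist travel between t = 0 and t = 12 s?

Total distance travelled is ∫|v| dt — sum the magnitudes of each area piece.
0–6 s: |8| × 6 = 48 m
6–12 s: |-11| × 6 = 66 m
Total distance = 114 m

114 m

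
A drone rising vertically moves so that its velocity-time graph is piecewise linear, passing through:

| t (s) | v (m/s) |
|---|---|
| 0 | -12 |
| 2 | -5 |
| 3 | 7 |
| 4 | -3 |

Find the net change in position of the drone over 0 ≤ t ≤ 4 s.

-14 m

Net displacement equals the area under the velocity-time graph (areas below the axis count negative).
0–2 s: ½(-12 + -5)(2) = -17 m
2–3 s: ½(-5 + 7)(1) = 1 m
3–4 s: ½(7 + -3)(1) = 2 m
Net displacement = -14 m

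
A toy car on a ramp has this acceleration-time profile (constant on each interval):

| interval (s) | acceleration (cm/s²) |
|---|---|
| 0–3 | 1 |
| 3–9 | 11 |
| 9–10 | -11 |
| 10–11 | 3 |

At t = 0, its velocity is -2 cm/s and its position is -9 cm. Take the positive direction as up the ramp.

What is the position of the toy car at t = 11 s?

312.5 cm

On each constant-a segment, Δv = aΔt and Δx = v₀Δt + ½aΔt²; chain segment to segment.
0–3 s: v starts -2 cm/s; Δx = -2·3 + ½·1·3² = -1.5 cm; v ends 1 cm/s.
3–9 s: v starts 1 cm/s; Δx = 1·6 + ½·11·6² = 204 cm; v ends 67 cm/s.
9–10 s: v starts 67 cm/s; Δx = 67·1 + ½·-11·1² = 61.5 cm; v ends 56 cm/s.
10–11 s: v starts 56 cm/s; Δx = 56·1 + ½·3·1² = 57.5 cm; v ends 59 cm/s.
x(11) = -9 + Σ Δx = 312.5 cm.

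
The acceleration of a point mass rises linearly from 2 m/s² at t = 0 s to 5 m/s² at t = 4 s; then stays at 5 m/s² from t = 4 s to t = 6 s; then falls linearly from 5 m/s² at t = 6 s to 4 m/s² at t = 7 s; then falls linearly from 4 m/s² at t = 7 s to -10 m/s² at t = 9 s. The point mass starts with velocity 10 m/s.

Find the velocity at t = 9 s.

32.5 m/s

Δv equals the area under the a-t graph; then v = v₀ + Δv.
0–4 s: ½(2 + 5)(4) = 14 m/s
4–6 s: 5 × 2 = 10 m/s
6–7 s: ½(5 + 4)(1) = 4.5 m/s
7–9 s: ½(4 + -10)(2) = -6 m/s
Δv = 22.5 m/s, so v(9) = 10 + (22.5) = 32.5 m/s.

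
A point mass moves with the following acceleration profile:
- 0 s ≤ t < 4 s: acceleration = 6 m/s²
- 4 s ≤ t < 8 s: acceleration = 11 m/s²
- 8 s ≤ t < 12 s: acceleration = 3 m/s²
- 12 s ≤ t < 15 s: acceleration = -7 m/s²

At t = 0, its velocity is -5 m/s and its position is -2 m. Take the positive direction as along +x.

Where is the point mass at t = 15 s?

On each constant-a segment, Δv = aΔt and Δx = v₀Δt + ½aΔt²; chain segment to segment.
0–4 s: v starts -5 m/s; Δx = -5·4 + ½·6·4² = 28 m; v ends 19 m/s.
4–8 s: v starts 19 m/s; Δx = 19·4 + ½·11·4² = 164 m; v ends 63 m/s.
8–12 s: v starts 63 m/s; Δx = 63·4 + ½·3·4² = 276 m; v ends 75 m/s.
12–15 s: v starts 75 m/s; Δx = 75·3 + ½·-7·3² = 193.5 m; v ends 54 m/s.
x(15) = -2 + Σ Δx = 659.5 m.

659.5 m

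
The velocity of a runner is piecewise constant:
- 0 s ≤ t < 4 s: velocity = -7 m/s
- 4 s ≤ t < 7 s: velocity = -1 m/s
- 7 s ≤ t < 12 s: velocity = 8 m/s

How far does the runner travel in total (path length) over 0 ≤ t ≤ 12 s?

Distance (not displacement) is the total path length: add the absolute areas under v-t.
0–4 s: |-7| × 4 = 28 m
4–7 s: |-1| × 3 = 3 m
7–12 s: |8| × 5 = 40 m
Total distance = 71 m

71 m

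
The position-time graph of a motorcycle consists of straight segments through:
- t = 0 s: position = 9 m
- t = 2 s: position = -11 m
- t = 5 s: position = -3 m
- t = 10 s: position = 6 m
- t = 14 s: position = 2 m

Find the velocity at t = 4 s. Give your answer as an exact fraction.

8/3 m/s

Velocity is the slope of the x-t graph on 2–5 s: (-3 − -11)/(5 − 2) = 8/3 m/s.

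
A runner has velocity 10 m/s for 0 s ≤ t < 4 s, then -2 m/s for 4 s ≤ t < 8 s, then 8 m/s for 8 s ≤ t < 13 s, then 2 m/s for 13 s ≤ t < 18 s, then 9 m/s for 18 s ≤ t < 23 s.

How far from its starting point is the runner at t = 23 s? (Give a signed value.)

127 m

Net displacement equals the area under the velocity-time graph (areas below the axis count negative).
0–4 s: 10 × 4 = 40 m
4–8 s: -2 × 4 = -8 m
8–13 s: 8 × 5 = 40 m
13–18 s: 2 × 5 = 10 m
18–23 s: 9 × 5 = 45 m
Net displacement = 127 m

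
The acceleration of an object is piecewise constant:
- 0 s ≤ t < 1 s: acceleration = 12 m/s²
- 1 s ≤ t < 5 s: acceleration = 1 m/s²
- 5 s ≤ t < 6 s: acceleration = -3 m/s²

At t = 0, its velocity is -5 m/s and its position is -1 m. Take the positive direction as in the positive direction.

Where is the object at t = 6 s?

On each constant-a segment, Δv = aΔt and Δx = v₀Δt + ½aΔt²; chain segment to segment.
0–1 s: v starts -5 m/s; Δx = -5·1 + ½·12·1² = 1 m; v ends 7 m/s.
1–5 s: v starts 7 m/s; Δx = 7·4 + ½·1·4² = 36 m; v ends 11 m/s.
5–6 s: v starts 11 m/s; Δx = 11·1 + ½·-3·1² = 9.5 m; v ends 8 m/s.
x(6) = -1 + Σ Δx = 45.5 m.

45.5 m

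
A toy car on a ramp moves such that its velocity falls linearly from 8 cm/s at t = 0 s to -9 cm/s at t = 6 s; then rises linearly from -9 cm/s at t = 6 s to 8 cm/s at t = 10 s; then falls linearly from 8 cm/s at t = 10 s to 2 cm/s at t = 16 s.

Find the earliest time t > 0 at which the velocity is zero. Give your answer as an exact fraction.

v changes sign on 0–6 s (from 8 to -9); the graph is linear there, so v = 0 at t = 0 + (-8)·(6 − 0)/(-9 − 8) = 48/17 s.

t = 48/17 s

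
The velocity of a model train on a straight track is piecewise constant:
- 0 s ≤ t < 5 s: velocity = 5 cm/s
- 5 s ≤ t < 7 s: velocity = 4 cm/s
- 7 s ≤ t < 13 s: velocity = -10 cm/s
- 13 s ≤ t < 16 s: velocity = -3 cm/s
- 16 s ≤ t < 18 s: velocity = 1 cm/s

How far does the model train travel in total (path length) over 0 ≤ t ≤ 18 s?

104 cm

Distance (not displacement) is the total path length: add the absolute areas under v-t.
0–5 s: |5| × 5 = 25 cm
5–7 s: |4| × 2 = 8 cm
7–13 s: |-10| × 6 = 60 cm
13–16 s: |-3| × 3 = 9 cm
16–18 s: |1| × 2 = 2 cm
Total distance = 104 cm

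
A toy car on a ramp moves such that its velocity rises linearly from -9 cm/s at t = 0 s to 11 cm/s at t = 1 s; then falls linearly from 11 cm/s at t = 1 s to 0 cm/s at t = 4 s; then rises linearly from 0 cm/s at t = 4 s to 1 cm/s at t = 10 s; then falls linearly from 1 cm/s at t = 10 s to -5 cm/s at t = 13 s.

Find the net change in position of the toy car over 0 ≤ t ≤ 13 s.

Displacement is the signed area under the v-t curve.
0–1 s: ½(-9 + 11)(1) = 1 cm
1–4 s: ½(11 + 0)(3) = 16.5 cm
4–10 s: ½(0 + 1)(6) = 3 cm
10–13 s: ½(1 + -5)(3) = -6 cm
Net displacement = 14.5 cm

14.5 cm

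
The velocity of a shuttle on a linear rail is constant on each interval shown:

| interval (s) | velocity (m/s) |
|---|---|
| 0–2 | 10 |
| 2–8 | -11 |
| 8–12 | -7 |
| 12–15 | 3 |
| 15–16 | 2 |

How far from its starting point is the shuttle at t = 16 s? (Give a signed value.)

Displacement is the signed area under the v-t curve.
0–2 s: 10 × 2 = 20 m
2–8 s: -11 × 6 = -66 m
8–12 s: -7 × 4 = -28 m
12–15 s: 3 × 3 = 9 m
15–16 s: 2 × 1 = 2 m
Net displacement = -63 m

-63 m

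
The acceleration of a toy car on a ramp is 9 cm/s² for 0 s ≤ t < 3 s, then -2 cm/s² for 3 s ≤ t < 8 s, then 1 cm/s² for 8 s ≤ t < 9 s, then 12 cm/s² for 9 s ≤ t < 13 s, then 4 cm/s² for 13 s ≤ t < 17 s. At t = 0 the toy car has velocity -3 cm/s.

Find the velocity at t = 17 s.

Δv equals the area under the a-t graph; then v = v₀ + Δv.
0–3 s: 9 × 3 = 27 cm/s
3–8 s: -2 × 5 = -10 cm/s
8–9 s: 1 × 1 = 1 cm/s
9–13 s: 12 × 4 = 48 cm/s
13–17 s: 4 × 4 = 16 cm/s
Δv = 82 cm/s, so v(17) = -3 + (82) = 79 cm/s.

79 cm/s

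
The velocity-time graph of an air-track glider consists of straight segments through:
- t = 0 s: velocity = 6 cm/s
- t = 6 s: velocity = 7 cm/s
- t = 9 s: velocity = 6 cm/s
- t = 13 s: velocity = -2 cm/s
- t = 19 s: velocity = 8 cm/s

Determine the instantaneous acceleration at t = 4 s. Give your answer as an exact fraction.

1/6 cm/s²

Acceleration is the slope of the v-t graph on 0–6 s: (7 − 6)/(6 − 0) = 1/6 cm/s².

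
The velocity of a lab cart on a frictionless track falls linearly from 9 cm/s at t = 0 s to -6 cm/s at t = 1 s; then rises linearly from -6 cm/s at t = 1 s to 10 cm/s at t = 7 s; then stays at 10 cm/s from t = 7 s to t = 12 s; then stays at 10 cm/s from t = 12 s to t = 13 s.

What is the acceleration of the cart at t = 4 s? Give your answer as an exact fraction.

Acceleration is the slope of the v-t graph on 1–7 s: (10 − -6)/(7 − 1) = 8/3 cm/s².

8/3 cm/s²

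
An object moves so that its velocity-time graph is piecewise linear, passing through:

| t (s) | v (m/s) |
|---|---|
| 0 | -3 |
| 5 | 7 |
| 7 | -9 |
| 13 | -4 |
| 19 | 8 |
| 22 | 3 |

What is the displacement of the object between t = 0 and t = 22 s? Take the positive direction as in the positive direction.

-2.5 m

Net displacement equals the area under the velocity-time graph (areas below the axis count negative).
0–5 s: ½(-3 + 7)(5) = 10 m
5–7 s: ½(7 + -9)(2) = -2 m
7–13 s: ½(-9 + -4)(6) = -39 m
13–19 s: ½(-4 + 8)(6) = 12 m
19–22 s: ½(8 + 3)(3) = 16.5 m
Net displacement = -2.5 m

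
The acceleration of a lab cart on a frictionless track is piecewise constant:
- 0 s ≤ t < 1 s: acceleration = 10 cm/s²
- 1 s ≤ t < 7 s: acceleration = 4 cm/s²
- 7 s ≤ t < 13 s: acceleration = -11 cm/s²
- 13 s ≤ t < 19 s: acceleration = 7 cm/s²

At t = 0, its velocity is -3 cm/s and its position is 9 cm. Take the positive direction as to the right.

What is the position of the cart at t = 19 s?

On each constant-a segment, Δv = aΔt and Δx = v₀Δt + ½aΔt²; chain segment to segment.
0–1 s: v starts -3 cm/s; Δx = -3·1 + ½·10·1² = 2 cm; v ends 7 cm/s.
1–7 s: v starts 7 cm/s; Δx = 7·6 + ½·4·6² = 114 cm; v ends 31 cm/s.
7–13 s: v starts 31 cm/s; Δx = 31·6 + ½·-11·6² = -12 cm; v ends -35 cm/s.
13–19 s: v starts -35 cm/s; Δx = -35·6 + ½·7·6² = -84 cm; v ends 7 cm/s.
x(19) = 9 + Σ Δx = 29 cm.

29 cm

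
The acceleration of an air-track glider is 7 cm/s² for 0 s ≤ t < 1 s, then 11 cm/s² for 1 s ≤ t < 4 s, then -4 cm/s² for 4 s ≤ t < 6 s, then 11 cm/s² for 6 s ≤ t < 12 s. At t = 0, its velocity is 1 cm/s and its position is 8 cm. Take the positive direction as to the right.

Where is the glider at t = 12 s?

On each constant-a segment, Δv = aΔt and Δx = v₀Δt + ½aΔt²; chain segment to segment.
0–1 s: v starts 1 cm/s; Δx = 1·1 + ½·7·1² = 4.5 cm; v ends 8 cm/s.
1–4 s: v starts 8 cm/s; Δx = 8·3 + ½·11·3² = 73.5 cm; v ends 41 cm/s.
4–6 s: v starts 41 cm/s; Δx = 41·2 + ½·-4·2² = 74 cm; v ends 33 cm/s.
6–12 s: v starts 33 cm/s; Δx = 33·6 + ½·11·6² = 396 cm; v ends 99 cm/s.
x(12) = 8 + Σ Δx = 556 cm.

556 cm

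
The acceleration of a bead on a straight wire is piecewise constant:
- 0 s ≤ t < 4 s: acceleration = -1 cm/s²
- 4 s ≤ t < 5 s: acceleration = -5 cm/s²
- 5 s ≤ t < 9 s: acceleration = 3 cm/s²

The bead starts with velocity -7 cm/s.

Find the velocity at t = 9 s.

-4 cm/s

Δv equals the area under the a-t graph; then v = v₀ + Δv.
0–4 s: -1 × 4 = -4 cm/s
4–5 s: -5 × 1 = -5 cm/s
5–9 s: 3 × 4 = 12 cm/s
Δv = 3 cm/s, so v(9) = -7 + (3) = -4 cm/s.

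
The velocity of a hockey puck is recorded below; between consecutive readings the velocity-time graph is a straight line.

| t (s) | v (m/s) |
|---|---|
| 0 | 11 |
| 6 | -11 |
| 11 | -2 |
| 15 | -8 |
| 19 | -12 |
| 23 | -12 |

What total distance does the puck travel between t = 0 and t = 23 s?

Total distance travelled is ∫|v| dt — sum the magnitudes of each area piece.
0–6 s: v = 0 at t = 3 s; triangle areas 16.5 + 16.5 = 33 m
6–11 s: |½(-11 + -2)(5)| = 32.5 m
11–15 s: |½(-2 + -8)(4)| = 20 m
15–19 s: |½(-8 + -12)(4)| = 40 m
19–23 s: |-12| × 4 = 48 m
Total distance = 173.5 m

173.5 m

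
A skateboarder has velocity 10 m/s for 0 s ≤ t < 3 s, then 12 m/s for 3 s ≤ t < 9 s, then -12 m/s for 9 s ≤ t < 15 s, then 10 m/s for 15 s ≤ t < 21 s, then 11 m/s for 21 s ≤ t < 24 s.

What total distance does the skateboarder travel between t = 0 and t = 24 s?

267 m

Total distance travelled is ∫|v| dt — sum the magnitudes of each area piece.
0–3 s: |10| × 3 = 30 m
3–9 s: |12| × 6 = 72 m
9–15 s: |-12| × 6 = 72 m
15–21 s: |10| × 6 = 60 m
21–24 s: |11| × 3 = 33 m
Total distance = 267 m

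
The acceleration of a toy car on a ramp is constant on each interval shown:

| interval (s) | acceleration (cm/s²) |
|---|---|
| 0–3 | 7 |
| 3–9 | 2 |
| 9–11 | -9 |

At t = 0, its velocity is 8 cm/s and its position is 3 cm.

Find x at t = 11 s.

On each constant-a segment, Δv = aΔt and Δx = v₀Δt + ½aΔt²; chain segment to segment.
0–3 s: v starts 8 cm/s; Δx = 8·3 + ½·7·3² = 55.5 cm; v ends 29 cm/s.
3–9 s: v starts 29 cm/s; Δx = 29·6 + ½·2·6² = 210 cm; v ends 41 cm/s.
9–11 s: v starts 41 cm/s; Δx = 41·2 + ½·-9·2² = 64 cm; v ends 23 cm/s.
x(11) = 3 + Σ Δx = 332.5 cm.

332.5 cm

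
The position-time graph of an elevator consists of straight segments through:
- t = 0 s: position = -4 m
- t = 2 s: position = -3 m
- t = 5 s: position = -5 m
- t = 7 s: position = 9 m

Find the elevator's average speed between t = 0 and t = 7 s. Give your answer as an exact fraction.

Average speed = (total path length)/(elapsed time); on a piecewise-linear x-t graph the path length is Σ|Δx|.
0–2 s: |Δx| = |-3 − -4| = 1 m
2–5 s: |Δx| = |-5 − -3| = 2 m
5–7 s: |Δx| = |9 − -5| = 14 m
Total path = 17 m; average speed = 17/7 = 17/7 m/s.

17/7 m/s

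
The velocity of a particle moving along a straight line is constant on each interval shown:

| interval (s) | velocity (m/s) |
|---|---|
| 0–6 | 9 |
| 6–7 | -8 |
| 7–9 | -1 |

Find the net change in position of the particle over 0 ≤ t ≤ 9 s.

Net displacement equals the area under the velocity-time graph (areas below the axis count negative).
0–6 s: 9 × 6 = 54 m
6–7 s: -8 × 1 = -8 m
7–9 s: -1 × 2 = -2 m
Net displacement = 44 m

44 m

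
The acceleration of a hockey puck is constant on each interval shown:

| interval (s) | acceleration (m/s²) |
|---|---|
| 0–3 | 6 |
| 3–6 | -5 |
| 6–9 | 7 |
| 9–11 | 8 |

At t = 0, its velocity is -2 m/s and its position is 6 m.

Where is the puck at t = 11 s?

On each constant-a segment, Δv = aΔt and Δx = v₀Δt + ½aΔt²; chain segment to segment.
0–3 s: v starts -2 m/s; Δx = -2·3 + ½·6·3² = 21 m; v ends 16 m/s.
3–6 s: v starts 16 m/s; Δx = 16·3 + ½·-5·3² = 25.5 m; v ends 1 m/s.
6–9 s: v starts 1 m/s; Δx = 1·3 + ½·7·3² = 34.5 m; v ends 22 m/s.
9–11 s: v starts 22 m/s; Δx = 22·2 + ½·8·2² = 60 m; v ends 38 m/s.
x(11) = 6 + Σ Δx = 147 m.

147 m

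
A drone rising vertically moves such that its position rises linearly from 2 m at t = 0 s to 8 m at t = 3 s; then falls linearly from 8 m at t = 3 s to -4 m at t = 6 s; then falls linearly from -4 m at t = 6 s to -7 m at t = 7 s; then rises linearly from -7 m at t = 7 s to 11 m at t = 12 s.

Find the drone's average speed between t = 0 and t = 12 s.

3.25 m/s

Average speed = (total path length)/(elapsed time); on a piecewise-linear x-t graph the path length is Σ|Δx|.
0–3 s: |Δx| = |8 − 2| = 6 m
3–6 s: |Δx| = |-4 − 8| = 12 m
6–7 s: |Δx| = |-7 − -4| = 3 m
7–12 s: |Δx| = |11 − -7| = 18 m
Total path = 39 m; average speed = 39/12 = 3.25 m/s.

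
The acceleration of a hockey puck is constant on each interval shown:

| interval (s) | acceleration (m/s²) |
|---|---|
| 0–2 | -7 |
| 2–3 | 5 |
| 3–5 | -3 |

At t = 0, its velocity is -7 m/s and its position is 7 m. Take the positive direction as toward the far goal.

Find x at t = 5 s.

-77.5 m

On each constant-a segment, Δv = aΔt and Δx = v₀Δt + ½aΔt²; chain segment to segment.
0–2 s: v starts -7 m/s; Δx = -7·2 + ½·-7·2² = -28 m; v ends -21 m/s.
2–3 s: v starts -21 m/s; Δx = -21·1 + ½·5·1² = -18.5 m; v ends -16 m/s.
3–5 s: v starts -16 m/s; Δx = -16·2 + ½·-3·2² = -38 m; v ends -22 m/s.
x(5) = 7 + Σ Δx = -77.5 m.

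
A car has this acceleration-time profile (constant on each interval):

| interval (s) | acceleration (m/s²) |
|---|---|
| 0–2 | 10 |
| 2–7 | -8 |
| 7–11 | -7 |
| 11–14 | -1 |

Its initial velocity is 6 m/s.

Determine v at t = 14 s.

Δv equals the area under the a-t graph; then v = v₀ + Δv.
0–2 s: 10 × 2 = 20 m/s
2–7 s: -8 × 5 = -40 m/s
7–11 s: -7 × 4 = -28 m/s
11–14 s: -1 × 3 = -3 m/s
Δv = -51 m/s, so v(14) = 6 + (-51) = -45 m/s.

-45 m/s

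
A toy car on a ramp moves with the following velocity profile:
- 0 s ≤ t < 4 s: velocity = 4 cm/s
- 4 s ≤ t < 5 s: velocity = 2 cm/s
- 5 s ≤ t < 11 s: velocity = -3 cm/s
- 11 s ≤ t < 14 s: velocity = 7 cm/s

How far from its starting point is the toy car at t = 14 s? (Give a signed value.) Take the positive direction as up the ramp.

Displacement is the signed area under the v-t curve.
0–4 s: 4 × 4 = 16 cm
4–5 s: 2 × 1 = 2 cm
5–11 s: -3 × 6 = -18 cm
11–14 s: 7 × 3 = 21 cm
Net displacement = 21 cm

21 cm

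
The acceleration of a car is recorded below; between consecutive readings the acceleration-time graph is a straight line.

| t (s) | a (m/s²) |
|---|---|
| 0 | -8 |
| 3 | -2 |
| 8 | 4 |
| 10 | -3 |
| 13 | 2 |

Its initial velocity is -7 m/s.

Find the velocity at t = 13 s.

-17.5 m/s

Δv equals the area under the a-t graph; then v = v₀ + Δv.
0–3 s: ½(-8 + -2)(3) = -15 m/s
3–8 s: ½(-2 + 4)(5) = 5 m/s
8–10 s: ½(4 + -3)(2) = 1 m/s
10–13 s: ½(-3 + 2)(3) = -1.5 m/s
Δv = -10.5 m/s, so v(13) = -7 + (-10.5) = -17.5 m/s.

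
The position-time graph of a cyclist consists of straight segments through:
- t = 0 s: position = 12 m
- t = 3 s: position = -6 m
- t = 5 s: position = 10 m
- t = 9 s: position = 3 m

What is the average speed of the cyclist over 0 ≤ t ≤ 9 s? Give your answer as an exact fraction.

41/9 m/s

Average speed = (total path length)/(elapsed time); on a piecewise-linear x-t graph the path length is Σ|Δx|.
0–3 s: |Δx| = |-6 − 12| = 18 m
3–5 s: |Δx| = |10 − -6| = 16 m
5–9 s: |Δx| = |3 − 10| = 7 m
Total path = 41 m; average speed = 41/9 = 41/9 m/s.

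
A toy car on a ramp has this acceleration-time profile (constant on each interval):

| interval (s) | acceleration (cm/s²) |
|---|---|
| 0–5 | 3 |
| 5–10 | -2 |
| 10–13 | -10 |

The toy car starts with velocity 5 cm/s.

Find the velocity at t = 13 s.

-20 cm/s

Δv equals the area under the a-t graph; then v = v₀ + Δv.
0–5 s: 3 × 5 = 15 cm/s
5–10 s: -2 × 5 = -10 cm/s
10–13 s: -10 × 3 = -30 cm/s
Δv = -25 cm/s, so v(13) = 5 + (-25) = -20 cm/s.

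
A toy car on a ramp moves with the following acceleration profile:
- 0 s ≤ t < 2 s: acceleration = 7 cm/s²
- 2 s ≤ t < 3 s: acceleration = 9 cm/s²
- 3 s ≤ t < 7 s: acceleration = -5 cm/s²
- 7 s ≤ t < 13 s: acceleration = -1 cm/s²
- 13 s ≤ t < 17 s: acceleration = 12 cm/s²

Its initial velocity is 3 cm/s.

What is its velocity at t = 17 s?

48 cm/s

Δv equals the area under the a-t graph; then v = v₀ + Δv.
0–2 s: 7 × 2 = 14 cm/s
2–3 s: 9 × 1 = 9 cm/s
3–7 s: -5 × 4 = -20 cm/s
7–13 s: -1 × 6 = -6 cm/s
13–17 s: 12 × 4 = 48 cm/s
Δv = 45 cm/s, so v(17) = 3 + (45) = 48 cm/s.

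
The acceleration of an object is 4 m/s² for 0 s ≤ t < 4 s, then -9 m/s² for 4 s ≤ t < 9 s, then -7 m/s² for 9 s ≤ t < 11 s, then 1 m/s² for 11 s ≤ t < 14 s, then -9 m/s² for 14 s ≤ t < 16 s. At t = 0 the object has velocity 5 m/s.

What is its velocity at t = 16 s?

Δv equals the area under the a-t graph; then v = v₀ + Δv.
0–4 s: 4 × 4 = 16 m/s
4–9 s: -9 × 5 = -45 m/s
9–11 s: -7 × 2 = -14 m/s
11–14 s: 1 × 3 = 3 m/s
14–16 s: -9 × 2 = -18 m/s
Δv = -58 m/s, so v(16) = 5 + (-58) = -53 m/s.

-53 m/s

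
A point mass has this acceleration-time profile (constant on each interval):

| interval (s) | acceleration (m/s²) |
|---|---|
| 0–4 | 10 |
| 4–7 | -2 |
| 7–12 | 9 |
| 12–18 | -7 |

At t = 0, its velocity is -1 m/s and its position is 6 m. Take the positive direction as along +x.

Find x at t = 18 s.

On each constant-a segment, Δv = aΔt and Δx = v₀Δt + ½aΔt²; chain segment to segment.
0–4 s: v starts -1 m/s; Δx = -1·4 + ½·10·4² = 76 m; v ends 39 m/s.
4–7 s: v starts 39 m/s; Δx = 39·3 + ½·-2·3² = 108 m; v ends 33 m/s.
7–12 s: v starts 33 m/s; Δx = 33·5 + ½·9·5² = 277.5 m; v ends 78 m/s.
12–18 s: v starts 78 m/s; Δx = 78·6 + ½·-7·6² = 342 m; v ends 36 m/s.
x(18) = 6 + Σ Δx = 809.5 m.

809.5 m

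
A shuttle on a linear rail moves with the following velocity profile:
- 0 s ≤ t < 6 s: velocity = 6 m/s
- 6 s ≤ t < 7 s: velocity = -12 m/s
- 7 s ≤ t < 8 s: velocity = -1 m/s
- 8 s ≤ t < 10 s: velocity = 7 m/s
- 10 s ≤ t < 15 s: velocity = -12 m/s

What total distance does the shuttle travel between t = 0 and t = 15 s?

123 m

Distance (not displacement) is the total path length: add the absolute areas under v-t.
0–6 s: |6| × 6 = 36 m
6–7 s: |-12| × 1 = 12 m
7–8 s: |-1| × 1 = 1 m
8–10 s: |7| × 2 = 14 m
10–15 s: |-12| × 5 = 60 m
Total distance = 123 m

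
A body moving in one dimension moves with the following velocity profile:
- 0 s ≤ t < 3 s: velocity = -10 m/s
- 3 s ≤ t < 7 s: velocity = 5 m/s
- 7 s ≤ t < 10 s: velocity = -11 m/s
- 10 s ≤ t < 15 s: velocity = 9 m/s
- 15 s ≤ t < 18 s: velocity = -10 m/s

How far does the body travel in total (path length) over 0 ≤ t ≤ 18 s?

Total distance travelled is ∫|v| dt — sum the magnitudes of each area piece.
0–3 s: |-10| × 3 = 30 m
3–7 s: |5| × 4 = 20 m
7–10 s: |-11| × 3 = 33 m
10–15 s: |9| × 5 = 45 m
15–18 s: |-10| × 3 = 30 m
Total distance = 158 m

158 m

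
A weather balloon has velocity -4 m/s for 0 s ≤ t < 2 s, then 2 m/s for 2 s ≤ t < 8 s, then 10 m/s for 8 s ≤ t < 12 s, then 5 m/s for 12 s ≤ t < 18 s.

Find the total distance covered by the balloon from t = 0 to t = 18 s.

Total distance travelled is ∫|v| dt — sum the magnitudes of each area piece.
0–2 s: |-4| × 2 = 8 m
2–8 s: |2| × 6 = 12 m
8–12 s: |10| × 4 = 40 m
12–18 s: |5| × 6 = 30 m
Total distance = 90 m

90 m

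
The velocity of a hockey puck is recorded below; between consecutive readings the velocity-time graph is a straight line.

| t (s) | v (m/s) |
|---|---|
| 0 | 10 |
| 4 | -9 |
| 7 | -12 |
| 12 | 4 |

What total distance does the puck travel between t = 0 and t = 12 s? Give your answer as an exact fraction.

Total distance travelled is ∫|v| dt — sum the magnitudes of each area piece.
0–4 s: v = 0 at t = 40/19 s; triangle areas 200/19 + 162/19 = 362/19 m
4–7 s: |½(-9 + -12)(3)| = 31.5 m
7–12 s: v = 0 at t = 10.75 s; triangle areas 22.5 + 2.5 = 25 m
Total distance = 2871/38 m

2871/38 m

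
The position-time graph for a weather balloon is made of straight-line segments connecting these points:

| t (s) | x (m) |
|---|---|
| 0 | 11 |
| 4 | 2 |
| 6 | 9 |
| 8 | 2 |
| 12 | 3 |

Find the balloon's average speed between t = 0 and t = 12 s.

Average speed = (total path length)/(elapsed time); on a piecewise-linear x-t graph the path length is Σ|Δx|.
0–4 s: |Δx| = |2 − 11| = 9 m
4–6 s: |Δx| = |9 − 2| = 7 m
6–8 s: |Δx| = |2 − 9| = 7 m
8–12 s: |Δx| = |3 − 2| = 1 m
Total path = 24 m; average speed = 24/12 = 2 m/s.

2 m/s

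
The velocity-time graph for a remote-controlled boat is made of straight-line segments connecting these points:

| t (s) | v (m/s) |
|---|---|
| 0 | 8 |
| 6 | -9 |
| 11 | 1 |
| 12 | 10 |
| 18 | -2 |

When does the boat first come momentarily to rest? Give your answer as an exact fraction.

v changes sign on 0–6 s (from 8 to -9); the graph is linear there, so v = 0 at t = 0 + (-8)·(6 − 0)/(-9 − 8) = 48/17 s.

t = 48/17 s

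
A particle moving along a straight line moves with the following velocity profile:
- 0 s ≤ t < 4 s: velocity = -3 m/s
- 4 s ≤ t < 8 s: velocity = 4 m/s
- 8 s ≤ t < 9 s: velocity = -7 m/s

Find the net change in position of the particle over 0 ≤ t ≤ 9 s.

-3 m

Displacement is the signed area under the v-t curve.
0–4 s: -3 × 4 = -12 m
4–8 s: 4 × 4 = 16 m
8–9 s: -7 × 1 = -7 m
Net displacement = -3 m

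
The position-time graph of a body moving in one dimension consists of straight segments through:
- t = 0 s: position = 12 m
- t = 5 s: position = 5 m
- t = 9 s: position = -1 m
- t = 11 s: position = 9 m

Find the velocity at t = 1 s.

Velocity is the slope of the x-t graph on 0–5 s: (5 − 12)/(5 − 0) = -1.4 m/s.

-1.4 m/s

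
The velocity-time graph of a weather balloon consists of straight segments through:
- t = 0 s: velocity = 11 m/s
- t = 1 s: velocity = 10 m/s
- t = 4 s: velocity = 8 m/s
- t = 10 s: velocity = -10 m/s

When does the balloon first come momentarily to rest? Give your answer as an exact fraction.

t = 20/3 s

v changes sign on 4–10 s (from 8 to -10); the graph is linear there, so v = 0 at t = 4 + (-8)·(10 − 4)/(-10 − 8) = 20/3 s.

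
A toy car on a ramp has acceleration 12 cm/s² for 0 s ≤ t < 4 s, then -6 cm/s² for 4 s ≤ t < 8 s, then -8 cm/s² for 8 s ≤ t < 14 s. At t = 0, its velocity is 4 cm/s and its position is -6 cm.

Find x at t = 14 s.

On each constant-a segment, Δv = aΔt and Δx = v₀Δt + ½aΔt²; chain segment to segment.
0–4 s: v starts 4 cm/s; Δx = 4·4 + ½·12·4² = 112 cm; v ends 52 cm/s.
4–8 s: v starts 52 cm/s; Δx = 52·4 + ½·-6·4² = 160 cm; v ends 28 cm/s.
8–14 s: v starts 28 cm/s; Δx = 28·6 + ½·-8·6² = 24 cm; v ends -20 cm/s.
x(14) = -6 + Σ Δx = 290 cm.

290 cm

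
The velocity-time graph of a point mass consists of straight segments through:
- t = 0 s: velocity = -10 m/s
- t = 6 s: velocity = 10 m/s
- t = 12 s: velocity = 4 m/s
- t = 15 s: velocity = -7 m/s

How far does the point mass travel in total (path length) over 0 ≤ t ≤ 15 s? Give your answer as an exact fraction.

1779/22 m

Total distance travelled is ∫|v| dt — sum the magnitudes of each area piece.
0–6 s: v = 0 at t = 3 s; triangle areas 15 + 15 = 30 m
6–12 s: |½(10 + 4)(6)| = 42 m
12–15 s: v = 0 at t = 144/11 s; triangle areas 24/11 + 147/22 = 195/22 m
Total distance = 1779/22 m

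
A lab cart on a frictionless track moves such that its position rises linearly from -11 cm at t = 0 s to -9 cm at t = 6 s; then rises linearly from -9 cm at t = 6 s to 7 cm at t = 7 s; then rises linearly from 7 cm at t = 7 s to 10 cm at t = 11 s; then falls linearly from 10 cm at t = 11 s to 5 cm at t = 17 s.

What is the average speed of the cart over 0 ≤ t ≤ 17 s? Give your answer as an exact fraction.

26/17 cm/s

Average speed = (total path length)/(elapsed time); on a piecewise-linear x-t graph the path length is Σ|Δx|.
0–6 s: |Δx| = |-9 − -11| = 2 cm
6–7 s: |Δx| = |7 − -9| = 16 cm
7–11 s: |Δx| = |10 − 7| = 3 cm
11–17 s: |Δx| = |5 − 10| = 5 cm
Total path = 26 cm; average speed = 26/17 = 26/17 cm/s.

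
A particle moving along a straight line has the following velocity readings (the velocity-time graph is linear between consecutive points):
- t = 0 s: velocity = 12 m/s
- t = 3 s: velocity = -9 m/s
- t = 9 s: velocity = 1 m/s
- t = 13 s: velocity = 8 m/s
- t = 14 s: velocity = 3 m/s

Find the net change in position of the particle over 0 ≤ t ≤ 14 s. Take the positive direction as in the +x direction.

4 m

Displacement is the signed area under the v-t curve.
0–3 s: ½(12 + -9)(3) = 4.5 m
3–9 s: ½(-9 + 1)(6) = -24 m
9–13 s: ½(1 + 8)(4) = 18 m
13–14 s: ½(8 + 3)(1) = 5.5 m
Net displacement = 4 m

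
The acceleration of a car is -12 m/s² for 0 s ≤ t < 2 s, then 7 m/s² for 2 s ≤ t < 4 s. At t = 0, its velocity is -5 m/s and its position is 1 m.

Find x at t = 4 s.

On each constant-a segment, Δv = aΔt and Δx = v₀Δt + ½aΔt²; chain segment to segment.
0–2 s: v starts -5 m/s; Δx = -5·2 + ½·-12·2² = -34 m; v ends -29 m/s.
2–4 s: v starts -29 m/s; Δx = -29·2 + ½·7·2² = -44 m; v ends -15 m/s.
x(4) = 1 + Σ Δx = -77 m.

-77 m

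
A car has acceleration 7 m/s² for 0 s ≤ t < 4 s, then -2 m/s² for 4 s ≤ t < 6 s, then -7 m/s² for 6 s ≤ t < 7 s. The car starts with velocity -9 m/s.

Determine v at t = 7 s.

8 m/s

Δv equals the area under the a-t graph; then v = v₀ + Δv.
0–4 s: 7 × 4 = 28 m/s
4–6 s: -2 × 2 = -4 m/s
6–7 s: -7 × 1 = -7 m/s
Δv = 17 m/s, so v(7) = -9 + (17) = 8 m/s.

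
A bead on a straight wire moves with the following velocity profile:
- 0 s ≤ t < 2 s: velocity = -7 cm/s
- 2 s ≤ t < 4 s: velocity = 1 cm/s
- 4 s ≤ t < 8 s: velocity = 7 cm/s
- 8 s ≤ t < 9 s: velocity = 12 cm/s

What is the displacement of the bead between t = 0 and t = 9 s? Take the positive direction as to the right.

Net displacement equals the area under the velocity-time graph (areas below the axis count negative).
0–2 s: -7 × 2 = -14 cm
2–4 s: 1 × 2 = 2 cm
4–8 s: 7 × 4 = 28 cm
8–9 s: 12 × 1 = 12 cm
Net displacement = 28 cm

28 cm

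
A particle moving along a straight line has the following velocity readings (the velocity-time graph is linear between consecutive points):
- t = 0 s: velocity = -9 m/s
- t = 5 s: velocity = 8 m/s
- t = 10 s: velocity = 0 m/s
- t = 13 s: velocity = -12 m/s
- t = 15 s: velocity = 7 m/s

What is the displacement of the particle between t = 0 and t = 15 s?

-5.5 m

Displacement is the signed area under the v-t curve.
0–5 s: ½(-9 + 8)(5) = -2.5 m
5–10 s: ½(8 + 0)(5) = 20 m
10–13 s: ½(0 + -12)(3) = -18 m
13–15 s: ½(-12 + 7)(2) = -5 m
Net displacement = -5.5 m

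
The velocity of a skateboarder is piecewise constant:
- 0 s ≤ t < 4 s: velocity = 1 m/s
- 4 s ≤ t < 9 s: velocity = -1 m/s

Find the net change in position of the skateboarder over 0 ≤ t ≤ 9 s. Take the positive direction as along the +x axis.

Net displacement equals the area under the velocity-time graph (areas below the axis count negative).
0–4 s: 1 × 4 = 4 m
4–9 s: -1 × 5 = -5 m
Net displacement = -1 m

-1 m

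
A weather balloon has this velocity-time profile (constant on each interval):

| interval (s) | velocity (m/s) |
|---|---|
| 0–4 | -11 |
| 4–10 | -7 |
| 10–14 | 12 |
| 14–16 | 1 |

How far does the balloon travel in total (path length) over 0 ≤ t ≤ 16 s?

136 m

Distance (not displacement) is the total path length: add the absolute areas under v-t.
0–4 s: |-11| × 4 = 44 m
4–10 s: |-7| × 6 = 42 m
10–14 s: |12| × 4 = 48 m
14–16 s: |1| × 2 = 2 m
Total distance = 136 m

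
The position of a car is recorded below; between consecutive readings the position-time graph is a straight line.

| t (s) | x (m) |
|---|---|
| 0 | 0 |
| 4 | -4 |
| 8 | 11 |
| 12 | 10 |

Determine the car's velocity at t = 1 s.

Velocity is the slope of the x-t graph on 0–4 s: (-4 − 0)/(4 − 0) = -1 m/s.

-1 m/s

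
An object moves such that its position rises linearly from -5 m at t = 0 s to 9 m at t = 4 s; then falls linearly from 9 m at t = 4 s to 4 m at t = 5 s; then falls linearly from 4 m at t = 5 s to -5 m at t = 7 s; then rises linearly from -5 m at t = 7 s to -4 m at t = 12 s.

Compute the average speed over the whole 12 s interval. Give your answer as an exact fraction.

29/12 m/s

Average speed = (total path length)/(elapsed time); on a piecewise-linear x-t graph the path length is Σ|Δx|.
0–4 s: |Δx| = |9 − -5| = 14 m
4–5 s: |Δx| = |4 − 9| = 5 m
5–7 s: |Δx| = |-5 − 4| = 9 m
7–12 s: |Δx| = |-4 − -5| = 1 m
Total path = 29 m; average speed = 29/12 = 29/12 m/s.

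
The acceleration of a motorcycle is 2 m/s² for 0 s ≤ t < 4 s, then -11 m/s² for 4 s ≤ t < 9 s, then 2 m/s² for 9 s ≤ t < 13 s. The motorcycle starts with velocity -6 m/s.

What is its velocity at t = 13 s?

Δv equals the area under the a-t graph; then v = v₀ + Δv.
0–4 s: 2 × 4 = 8 m/s
4–9 s: -11 × 5 = -55 m/s
9–13 s: 2 × 4 = 8 m/s
Δv = -39 m/s, so v(13) = -6 + (-39) = -45 m/s.

-45 m/s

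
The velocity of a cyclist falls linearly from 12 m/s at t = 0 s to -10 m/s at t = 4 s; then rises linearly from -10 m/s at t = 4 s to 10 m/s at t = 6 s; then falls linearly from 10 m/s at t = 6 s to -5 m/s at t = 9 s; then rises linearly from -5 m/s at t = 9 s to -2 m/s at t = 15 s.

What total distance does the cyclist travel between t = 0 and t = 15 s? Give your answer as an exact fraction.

1445/22 m

Distance (not displacement) is the total path length: add the absolute areas under v-t.
0–4 s: v = 0 at t = 24/11 s; triangle areas 144/11 + 100/11 = 244/11 m
4–6 s: v = 0 at t = 5 s; triangle areas 5 + 5 = 10 m
6–9 s: v = 0 at t = 8 s; triangle areas 10 + 2.5 = 12.5 m
9–15 s: |½(-5 + -2)(6)| = 21 m
Total distance = 1445/22 m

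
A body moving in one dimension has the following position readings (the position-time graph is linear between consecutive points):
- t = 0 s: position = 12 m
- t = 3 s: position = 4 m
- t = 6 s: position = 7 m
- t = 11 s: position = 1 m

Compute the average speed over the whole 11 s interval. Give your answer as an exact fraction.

17/11 m/s

Average speed = (total path length)/(elapsed time); on a piecewise-linear x-t graph the path length is Σ|Δx|.
0–3 s: |Δx| = |4 − 12| = 8 m
3–6 s: |Δx| = |7 − 4| = 3 m
6–11 s: |Δx| = |1 − 7| = 6 m
Total path = 17 m; average speed = 17/11 = 17/11 m/s.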